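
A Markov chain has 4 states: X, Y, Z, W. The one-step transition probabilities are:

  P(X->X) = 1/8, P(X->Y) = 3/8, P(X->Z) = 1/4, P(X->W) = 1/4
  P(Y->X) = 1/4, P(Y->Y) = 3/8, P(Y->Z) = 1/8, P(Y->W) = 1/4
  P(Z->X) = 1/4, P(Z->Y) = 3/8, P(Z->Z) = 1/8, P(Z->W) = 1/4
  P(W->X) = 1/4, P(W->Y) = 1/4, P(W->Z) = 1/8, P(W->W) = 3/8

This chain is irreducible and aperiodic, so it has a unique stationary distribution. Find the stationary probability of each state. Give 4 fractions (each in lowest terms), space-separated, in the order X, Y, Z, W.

Answer: 2/9 19/56 11/72 2/7

Derivation:
The stationary distribution satisfies pi = pi * P, i.e.:
  pi_X = 1/8*pi_X + 1/4*pi_Y + 1/4*pi_Z + 1/4*pi_W
  pi_Y = 3/8*pi_X + 3/8*pi_Y + 3/8*pi_Z + 1/4*pi_W
  pi_Z = 1/4*pi_X + 1/8*pi_Y + 1/8*pi_Z + 1/8*pi_W
  pi_W = 1/4*pi_X + 1/4*pi_Y + 1/4*pi_Z + 3/8*pi_W
with normalization: pi_X + pi_Y + pi_Z + pi_W = 1.

Using the first 3 balance equations plus normalization, the linear system A*pi = b is:
  [-7/8, 1/4, 1/4, 1/4] . pi = 0
  [3/8, -5/8, 3/8, 1/4] . pi = 0
  [1/4, 1/8, -7/8, 1/8] . pi = 0
  [1, 1, 1, 1] . pi = 1

Solving yields:
  pi_X = 2/9
  pi_Y = 19/56
  pi_Z = 11/72
  pi_W = 2/7

Verification (pi * P):
  2/9*1/8 + 19/56*1/4 + 11/72*1/4 + 2/7*1/4 = 2/9 = pi_X  (ok)
  2/9*3/8 + 19/56*3/8 + 11/72*3/8 + 2/7*1/4 = 19/56 = pi_Y  (ok)
  2/9*1/4 + 19/56*1/8 + 11/72*1/8 + 2/7*1/8 = 11/72 = pi_Z  (ok)
  2/9*1/4 + 19/56*1/4 + 11/72*1/4 + 2/7*3/8 = 2/7 = pi_W  (ok)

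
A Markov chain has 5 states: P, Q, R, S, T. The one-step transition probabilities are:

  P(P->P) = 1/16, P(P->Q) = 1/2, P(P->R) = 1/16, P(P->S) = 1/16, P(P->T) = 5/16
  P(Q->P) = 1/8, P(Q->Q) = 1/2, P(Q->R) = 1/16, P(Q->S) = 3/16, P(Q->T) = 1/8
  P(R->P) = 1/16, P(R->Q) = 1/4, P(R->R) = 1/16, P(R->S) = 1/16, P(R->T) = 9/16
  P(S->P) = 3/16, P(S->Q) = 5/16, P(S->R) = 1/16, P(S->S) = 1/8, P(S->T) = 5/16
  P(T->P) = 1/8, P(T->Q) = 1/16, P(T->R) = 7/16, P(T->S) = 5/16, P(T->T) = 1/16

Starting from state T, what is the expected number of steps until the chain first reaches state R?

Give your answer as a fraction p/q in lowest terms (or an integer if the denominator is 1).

Let h_i = expected steps to first reach R from state i.
Boundary: h_R = 0.
First-step equations for the other states:
  h_P = 1 + 1/16*h_P + 1/2*h_Q + 1/16*h_R + 1/16*h_S + 5/16*h_T
  h_Q = 1 + 1/8*h_P + 1/2*h_Q + 1/16*h_R + 3/16*h_S + 1/8*h_T
  h_S = 1 + 3/16*h_P + 5/16*h_Q + 1/16*h_R + 1/8*h_S + 5/16*h_T
  h_T = 1 + 1/8*h_P + 1/16*h_Q + 7/16*h_R + 5/16*h_S + 1/16*h_T

Substituting h_R = 0 and rearranging gives the linear system (I - Q) h = 1:
  [15/16, -1/2, -1/16, -5/16] . (h_P, h_Q, h_S, h_T) = 1
  [-1/8, 1/2, -3/16, -1/8] . (h_P, h_Q, h_S, h_T) = 1
  [-3/16, -5/16, 7/8, -5/16] . (h_P, h_Q, h_S, h_T) = 1
  [-1/8, -1/16, -5/16, 15/16] . (h_P, h_Q, h_S, h_T) = 1

Solving yields:
  h_P = 24368/3281
  h_Q = 25808/3281
  h_S = 24080/3281
  h_T = 16496/3281

Starting state is T, so the expected hitting time is h_T = 16496/3281.

Answer: 16496/3281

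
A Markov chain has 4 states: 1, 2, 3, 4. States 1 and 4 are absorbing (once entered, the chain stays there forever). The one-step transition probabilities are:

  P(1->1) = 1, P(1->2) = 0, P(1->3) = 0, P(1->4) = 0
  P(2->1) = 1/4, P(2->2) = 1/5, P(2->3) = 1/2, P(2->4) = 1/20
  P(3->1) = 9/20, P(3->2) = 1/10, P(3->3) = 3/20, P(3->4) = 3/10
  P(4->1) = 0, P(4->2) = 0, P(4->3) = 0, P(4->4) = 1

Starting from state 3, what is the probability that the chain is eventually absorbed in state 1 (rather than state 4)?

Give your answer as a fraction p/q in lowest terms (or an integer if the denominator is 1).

Answer: 11/18

Derivation:
Let a_i = P(absorbed in 1 | start in state i).
Boundary conditions: a_1 = 1, a_4 = 0.
For each transient state i, a_i = sum_j P(i->j) * a_j:
  a_2 = 1/4*a_1 + 1/5*a_2 + 1/2*a_3 + 1/20*a_4
  a_3 = 9/20*a_1 + 1/10*a_2 + 3/20*a_3 + 3/10*a_4

Substituting a_1 = 1 and a_4 = 0, rearrange to (I - Q) a = r where r[i] = P(i -> 1):
  [4/5, -1/2] . (a_2, a_3) = 1/4
  [-1/10, 17/20] . (a_2, a_3) = 9/20

Solving yields:
  a_2 = 25/36
  a_3 = 11/18

Starting state is 3, so the absorption probability is a_3 = 11/18.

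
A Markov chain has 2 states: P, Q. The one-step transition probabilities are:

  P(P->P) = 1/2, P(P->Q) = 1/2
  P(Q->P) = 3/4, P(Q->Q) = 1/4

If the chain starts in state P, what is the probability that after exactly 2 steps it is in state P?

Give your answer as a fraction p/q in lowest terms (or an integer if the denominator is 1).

Answer: 5/8

Derivation:
Computing P^2 by repeated multiplication:
P^1 =
  P: [1/2, 1/2]
  Q: [3/4, 1/4]
P^2 =
  P: [5/8, 3/8]
  Q: [9/16, 7/16]

(P^2)[P -> P] = 5/8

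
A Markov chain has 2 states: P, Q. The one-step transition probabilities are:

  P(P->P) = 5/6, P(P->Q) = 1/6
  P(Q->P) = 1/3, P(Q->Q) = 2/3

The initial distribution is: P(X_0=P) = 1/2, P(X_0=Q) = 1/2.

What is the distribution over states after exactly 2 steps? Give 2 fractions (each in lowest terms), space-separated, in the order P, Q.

Propagating the distribution step by step (d_{t+1} = d_t * P):
d_0 = (P=1/2, Q=1/2)
  d_1[P] = 1/2*5/6 + 1/2*1/3 = 7/12
  d_1[Q] = 1/2*1/6 + 1/2*2/3 = 5/12
d_1 = (P=7/12, Q=5/12)
  d_2[P] = 7/12*5/6 + 5/12*1/3 = 5/8
  d_2[Q] = 7/12*1/6 + 5/12*2/3 = 3/8
d_2 = (P=5/8, Q=3/8)

Answer: 5/8 3/8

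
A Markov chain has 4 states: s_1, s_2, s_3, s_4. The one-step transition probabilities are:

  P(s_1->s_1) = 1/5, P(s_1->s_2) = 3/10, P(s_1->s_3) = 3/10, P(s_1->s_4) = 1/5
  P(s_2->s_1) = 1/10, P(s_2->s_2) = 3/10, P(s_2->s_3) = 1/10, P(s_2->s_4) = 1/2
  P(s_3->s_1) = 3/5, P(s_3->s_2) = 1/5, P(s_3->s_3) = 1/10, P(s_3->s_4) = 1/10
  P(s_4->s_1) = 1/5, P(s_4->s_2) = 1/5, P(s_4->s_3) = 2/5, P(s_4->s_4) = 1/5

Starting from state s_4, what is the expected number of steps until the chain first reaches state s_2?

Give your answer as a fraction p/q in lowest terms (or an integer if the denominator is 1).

Answer: 134/31

Derivation:
Let h_i = expected steps to first reach s_2 from state i.
Boundary: h_s_2 = 0.
First-step equations for the other states:
  h_s_1 = 1 + 1/5*h_s_1 + 3/10*h_s_2 + 3/10*h_s_3 + 1/5*h_s_4
  h_s_3 = 1 + 3/5*h_s_1 + 1/5*h_s_2 + 1/10*h_s_3 + 1/10*h_s_4
  h_s_4 = 1 + 1/5*h_s_1 + 1/5*h_s_2 + 2/5*h_s_3 + 1/5*h_s_4

Substituting h_s_2 = 0 and rearranging gives the linear system (I - Q) h = 1:
  [4/5, -3/10, -1/5] . (h_s_1, h_s_3, h_s_4) = 1
  [-3/5, 9/10, -1/10] . (h_s_1, h_s_3, h_s_4) = 1
  [-1/5, -2/5, 4/5] . (h_s_1, h_s_3, h_s_4) = 1

Solving yields:
  h_s_1 = 121/31
  h_s_3 = 130/31
  h_s_4 = 134/31

Starting state is s_4, so the expected hitting time is h_s_4 = 134/31.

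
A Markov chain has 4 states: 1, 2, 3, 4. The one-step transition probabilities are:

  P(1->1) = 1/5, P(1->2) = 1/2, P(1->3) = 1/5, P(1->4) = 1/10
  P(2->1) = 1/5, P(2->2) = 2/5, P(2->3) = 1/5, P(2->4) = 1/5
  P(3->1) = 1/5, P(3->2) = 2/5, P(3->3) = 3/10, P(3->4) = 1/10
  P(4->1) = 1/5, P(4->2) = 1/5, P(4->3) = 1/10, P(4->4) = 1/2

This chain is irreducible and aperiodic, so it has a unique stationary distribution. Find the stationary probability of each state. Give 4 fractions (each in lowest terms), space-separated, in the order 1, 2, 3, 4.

The stationary distribution satisfies pi = pi * P, i.e.:
  pi_1 = 1/5*pi_1 + 1/5*pi_2 + 1/5*pi_3 + 1/5*pi_4
  pi_2 = 1/2*pi_1 + 2/5*pi_2 + 2/5*pi_3 + 1/5*pi_4
  pi_3 = 1/5*pi_1 + 1/5*pi_2 + 3/10*pi_3 + 1/10*pi_4
  pi_4 = 1/10*pi_1 + 1/5*pi_2 + 1/10*pi_3 + 1/2*pi_4
with normalization: pi_1 + pi_2 + pi_3 + pi_4 = 1.

Using the first 3 balance equations plus normalization, the linear system A*pi = b is:
  [-4/5, 1/5, 1/5, 1/5] . pi = 0
  [1/2, -3/5, 2/5, 1/5] . pi = 0
  [1/5, 1/5, -7/10, 1/10] . pi = 0
  [1, 1, 1, 1] . pi = 1

Solving yields:
  pi_1 = 1/5
  pi_2 = 58/155
  pi_3 = 61/310
  pi_4 = 71/310

Verification (pi * P):
  1/5*1/5 + 58/155*1/5 + 61/310*1/5 + 71/310*1/5 = 1/5 = pi_1  (ok)
  1/5*1/2 + 58/155*2/5 + 61/310*2/5 + 71/310*1/5 = 58/155 = pi_2  (ok)
  1/5*1/5 + 58/155*1/5 + 61/310*3/10 + 71/310*1/10 = 61/310 = pi_3  (ok)
  1/5*1/10 + 58/155*1/5 + 61/310*1/10 + 71/310*1/2 = 71/310 = pi_4  (ok)

Answer: 1/5 58/155 61/310 71/310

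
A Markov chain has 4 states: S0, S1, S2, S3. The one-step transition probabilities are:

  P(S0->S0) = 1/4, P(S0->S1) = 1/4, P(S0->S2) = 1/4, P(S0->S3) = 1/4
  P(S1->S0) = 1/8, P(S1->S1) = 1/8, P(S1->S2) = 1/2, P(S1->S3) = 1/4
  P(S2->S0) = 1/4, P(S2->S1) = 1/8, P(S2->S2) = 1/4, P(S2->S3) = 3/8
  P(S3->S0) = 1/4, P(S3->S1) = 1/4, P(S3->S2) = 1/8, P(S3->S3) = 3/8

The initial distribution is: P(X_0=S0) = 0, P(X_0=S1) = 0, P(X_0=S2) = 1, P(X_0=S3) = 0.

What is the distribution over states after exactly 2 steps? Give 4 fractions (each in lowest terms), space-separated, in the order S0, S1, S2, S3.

Answer: 15/64 13/64 15/64 21/64

Derivation:
Propagating the distribution step by step (d_{t+1} = d_t * P):
d_0 = (S0=0, S1=0, S2=1, S3=0)
  d_1[S0] = 0*1/4 + 0*1/8 + 1*1/4 + 0*1/4 = 1/4
  d_1[S1] = 0*1/4 + 0*1/8 + 1*1/8 + 0*1/4 = 1/8
  d_1[S2] = 0*1/4 + 0*1/2 + 1*1/4 + 0*1/8 = 1/4
  d_1[S3] = 0*1/4 + 0*1/4 + 1*3/8 + 0*3/8 = 3/8
d_1 = (S0=1/4, S1=1/8, S2=1/4, S3=3/8)
  d_2[S0] = 1/4*1/4 + 1/8*1/8 + 1/4*1/4 + 3/8*1/4 = 15/64
  d_2[S1] = 1/4*1/4 + 1/8*1/8 + 1/4*1/8 + 3/8*1/4 = 13/64
  d_2[S2] = 1/4*1/4 + 1/8*1/2 + 1/4*1/4 + 3/8*1/8 = 15/64
  d_2[S3] = 1/4*1/4 + 1/8*1/4 + 1/4*3/8 + 3/8*3/8 = 21/64
d_2 = (S0=15/64, S1=13/64, S2=15/64, S3=21/64)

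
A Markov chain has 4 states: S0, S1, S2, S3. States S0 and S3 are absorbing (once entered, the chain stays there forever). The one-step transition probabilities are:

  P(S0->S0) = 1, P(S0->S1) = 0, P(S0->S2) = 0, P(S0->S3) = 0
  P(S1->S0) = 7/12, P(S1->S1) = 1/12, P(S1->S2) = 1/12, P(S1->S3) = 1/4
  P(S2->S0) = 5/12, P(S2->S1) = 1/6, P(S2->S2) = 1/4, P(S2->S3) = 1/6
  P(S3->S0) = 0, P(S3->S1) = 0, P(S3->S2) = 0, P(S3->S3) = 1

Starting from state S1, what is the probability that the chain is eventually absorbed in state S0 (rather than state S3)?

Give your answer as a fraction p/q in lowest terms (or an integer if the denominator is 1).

Answer: 68/97

Derivation:
Let a_i = P(absorbed in S0 | start in state i).
Boundary conditions: a_S0 = 1, a_S3 = 0.
For each transient state i, a_i = sum_j P(i->j) * a_j:
  a_S1 = 7/12*a_S0 + 1/12*a_S1 + 1/12*a_S2 + 1/4*a_S3
  a_S2 = 5/12*a_S0 + 1/6*a_S1 + 1/4*a_S2 + 1/6*a_S3

Substituting a_S0 = 1 and a_S3 = 0, rearrange to (I - Q) a = r where r[i] = P(i -> S0):
  [11/12, -1/12] . (a_S1, a_S2) = 7/12
  [-1/6, 3/4] . (a_S1, a_S2) = 5/12

Solving yields:
  a_S1 = 68/97
  a_S2 = 69/97

Starting state is S1, so the absorption probability is a_S1 = 68/97.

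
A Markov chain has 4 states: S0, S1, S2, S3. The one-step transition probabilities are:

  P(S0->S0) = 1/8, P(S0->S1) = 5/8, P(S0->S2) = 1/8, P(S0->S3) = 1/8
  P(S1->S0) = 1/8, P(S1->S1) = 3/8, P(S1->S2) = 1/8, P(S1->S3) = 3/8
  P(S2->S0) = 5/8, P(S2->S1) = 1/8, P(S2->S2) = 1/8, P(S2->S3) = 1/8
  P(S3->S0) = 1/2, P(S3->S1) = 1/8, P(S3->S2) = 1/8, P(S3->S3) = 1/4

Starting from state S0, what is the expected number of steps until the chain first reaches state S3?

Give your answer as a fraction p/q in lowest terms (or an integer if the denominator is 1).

Answer: 80/19

Derivation:
Let h_i = expected steps to first reach S3 from state i.
Boundary: h_S3 = 0.
First-step equations for the other states:
  h_S0 = 1 + 1/8*h_S0 + 5/8*h_S1 + 1/8*h_S2 + 1/8*h_S3
  h_S1 = 1 + 1/8*h_S0 + 3/8*h_S1 + 1/8*h_S2 + 3/8*h_S3
  h_S2 = 1 + 5/8*h_S0 + 1/8*h_S1 + 1/8*h_S2 + 1/8*h_S3

Substituting h_S3 = 0 and rearranging gives the linear system (I - Q) h = 1:
  [7/8, -5/8, -1/8] . (h_S0, h_S1, h_S2) = 1
  [-1/8, 5/8, -1/8] . (h_S0, h_S1, h_S2) = 1
  [-5/8, -1/8, 7/8] . (h_S0, h_S1, h_S2) = 1

Solving yields:
  h_S0 = 80/19
  h_S1 = 64/19
  h_S2 = 88/19

Starting state is S0, so the expected hitting time is h_S0 = 80/19.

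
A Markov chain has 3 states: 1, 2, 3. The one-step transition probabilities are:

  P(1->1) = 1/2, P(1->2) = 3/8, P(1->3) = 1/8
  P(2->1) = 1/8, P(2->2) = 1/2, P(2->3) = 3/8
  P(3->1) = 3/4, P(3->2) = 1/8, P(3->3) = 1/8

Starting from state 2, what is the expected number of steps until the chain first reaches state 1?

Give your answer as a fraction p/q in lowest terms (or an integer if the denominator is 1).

Answer: 16/5

Derivation:
Let h_i = expected steps to first reach 1 from state i.
Boundary: h_1 = 0.
First-step equations for the other states:
  h_2 = 1 + 1/8*h_1 + 1/2*h_2 + 3/8*h_3
  h_3 = 1 + 3/4*h_1 + 1/8*h_2 + 1/8*h_3

Substituting h_1 = 0 and rearranging gives the linear system (I - Q) h = 1:
  [1/2, -3/8] . (h_2, h_3) = 1
  [-1/8, 7/8] . (h_2, h_3) = 1

Solving yields:
  h_2 = 16/5
  h_3 = 8/5

Starting state is 2, so the expected hitting time is h_2 = 16/5.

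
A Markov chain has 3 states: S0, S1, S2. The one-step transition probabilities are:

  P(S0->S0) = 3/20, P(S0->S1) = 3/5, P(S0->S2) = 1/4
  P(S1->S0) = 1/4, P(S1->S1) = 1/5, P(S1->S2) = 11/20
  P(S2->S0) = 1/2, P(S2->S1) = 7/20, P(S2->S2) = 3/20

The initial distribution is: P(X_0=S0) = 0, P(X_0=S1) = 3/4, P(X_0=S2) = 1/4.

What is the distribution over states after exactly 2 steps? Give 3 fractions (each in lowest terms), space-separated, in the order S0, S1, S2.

Answer: 53/160 157/400 221/800

Derivation:
Propagating the distribution step by step (d_{t+1} = d_t * P):
d_0 = (S0=0, S1=3/4, S2=1/4)
  d_1[S0] = 0*3/20 + 3/4*1/4 + 1/4*1/2 = 5/16
  d_1[S1] = 0*3/5 + 3/4*1/5 + 1/4*7/20 = 19/80
  d_1[S2] = 0*1/4 + 3/4*11/20 + 1/4*3/20 = 9/20
d_1 = (S0=5/16, S1=19/80, S2=9/20)
  d_2[S0] = 5/16*3/20 + 19/80*1/4 + 9/20*1/2 = 53/160
  d_2[S1] = 5/16*3/5 + 19/80*1/5 + 9/20*7/20 = 157/400
  d_2[S2] = 5/16*1/4 + 19/80*11/20 + 9/20*3/20 = 221/800
d_2 = (S0=53/160, S1=157/400, S2=221/800)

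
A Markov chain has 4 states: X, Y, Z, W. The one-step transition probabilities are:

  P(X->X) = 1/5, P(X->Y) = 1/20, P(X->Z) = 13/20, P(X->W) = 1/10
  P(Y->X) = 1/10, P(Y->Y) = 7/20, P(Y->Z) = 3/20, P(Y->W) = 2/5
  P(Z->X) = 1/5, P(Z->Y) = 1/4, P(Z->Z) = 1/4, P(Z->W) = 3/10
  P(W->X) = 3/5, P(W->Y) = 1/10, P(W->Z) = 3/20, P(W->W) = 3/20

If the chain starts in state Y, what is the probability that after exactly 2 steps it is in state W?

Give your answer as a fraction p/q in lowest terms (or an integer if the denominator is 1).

Answer: 51/200

Derivation:
Computing P^2 by repeated multiplication:
P^1 =
  X: [1/5, 1/20, 13/20, 1/10]
  Y: [1/10, 7/20, 3/20, 2/5]
  Z: [1/5, 1/4, 1/4, 3/10]
  W: [3/5, 1/10, 3/20, 3/20]
P^2 =
  X: [47/200, 1/5, 63/200, 1/4]
  Y: [13/40, 41/200, 43/200, 51/200]
  Z: [59/200, 19/100, 11/40, 6/25]
  W: [1/4, 47/400, 93/200, 67/400]

(P^2)[Y -> W] = 51/200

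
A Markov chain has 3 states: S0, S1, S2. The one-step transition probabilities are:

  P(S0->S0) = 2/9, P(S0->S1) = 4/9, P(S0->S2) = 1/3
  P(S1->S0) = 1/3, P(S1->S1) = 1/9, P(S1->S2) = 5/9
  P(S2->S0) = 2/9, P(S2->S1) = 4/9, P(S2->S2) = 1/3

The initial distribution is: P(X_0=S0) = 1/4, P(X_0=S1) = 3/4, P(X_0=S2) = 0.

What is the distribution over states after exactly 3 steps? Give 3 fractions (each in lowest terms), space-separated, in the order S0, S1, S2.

Answer: 257/972 103/324 203/486

Derivation:
Propagating the distribution step by step (d_{t+1} = d_t * P):
d_0 = (S0=1/4, S1=3/4, S2=0)
  d_1[S0] = 1/4*2/9 + 3/4*1/3 + 0*2/9 = 11/36
  d_1[S1] = 1/4*4/9 + 3/4*1/9 + 0*4/9 = 7/36
  d_1[S2] = 1/4*1/3 + 3/4*5/9 + 0*1/3 = 1/2
d_1 = (S0=11/36, S1=7/36, S2=1/2)
  d_2[S0] = 11/36*2/9 + 7/36*1/3 + 1/2*2/9 = 79/324
  d_2[S1] = 11/36*4/9 + 7/36*1/9 + 1/2*4/9 = 41/108
  d_2[S2] = 11/36*1/3 + 7/36*5/9 + 1/2*1/3 = 61/162
d_2 = (S0=79/324, S1=41/108, S2=61/162)
  d_3[S0] = 79/324*2/9 + 41/108*1/3 + 61/162*2/9 = 257/972
  d_3[S1] = 79/324*4/9 + 41/108*1/9 + 61/162*4/9 = 103/324
  d_3[S2] = 79/324*1/3 + 41/108*5/9 + 61/162*1/3 = 203/486
d_3 = (S0=257/972, S1=103/324, S2=203/486)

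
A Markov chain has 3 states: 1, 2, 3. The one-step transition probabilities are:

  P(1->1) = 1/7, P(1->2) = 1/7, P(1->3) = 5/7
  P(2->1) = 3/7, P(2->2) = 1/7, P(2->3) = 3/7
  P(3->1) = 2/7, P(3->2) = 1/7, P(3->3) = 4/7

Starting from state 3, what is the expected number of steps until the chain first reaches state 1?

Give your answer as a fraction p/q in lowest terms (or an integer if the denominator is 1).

Answer: 49/15

Derivation:
Let h_i = expected steps to first reach 1 from state i.
Boundary: h_1 = 0.
First-step equations for the other states:
  h_2 = 1 + 3/7*h_1 + 1/7*h_2 + 3/7*h_3
  h_3 = 1 + 2/7*h_1 + 1/7*h_2 + 4/7*h_3

Substituting h_1 = 0 and rearranging gives the linear system (I - Q) h = 1:
  [6/7, -3/7] . (h_2, h_3) = 1
  [-1/7, 3/7] . (h_2, h_3) = 1

Solving yields:
  h_2 = 14/5
  h_3 = 49/15

Starting state is 3, so the expected hitting time is h_3 = 49/15.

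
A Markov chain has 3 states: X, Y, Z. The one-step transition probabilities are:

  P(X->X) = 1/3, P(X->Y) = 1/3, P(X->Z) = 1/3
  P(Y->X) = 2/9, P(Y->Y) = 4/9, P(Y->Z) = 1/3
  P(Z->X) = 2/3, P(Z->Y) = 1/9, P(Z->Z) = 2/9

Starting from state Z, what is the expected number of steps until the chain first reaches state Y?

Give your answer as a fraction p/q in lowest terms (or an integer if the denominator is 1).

Let h_i = expected steps to first reach Y from state i.
Boundary: h_Y = 0.
First-step equations for the other states:
  h_X = 1 + 1/3*h_X + 1/3*h_Y + 1/3*h_Z
  h_Z = 1 + 2/3*h_X + 1/9*h_Y + 2/9*h_Z

Substituting h_Y = 0 and rearranging gives the linear system (I - Q) h = 1:
  [2/3, -1/3] . (h_X, h_Z) = 1
  [-2/3, 7/9] . (h_X, h_Z) = 1

Solving yields:
  h_X = 15/4
  h_Z = 9/2

Starting state is Z, so the expected hitting time is h_Z = 9/2.

Answer: 9/2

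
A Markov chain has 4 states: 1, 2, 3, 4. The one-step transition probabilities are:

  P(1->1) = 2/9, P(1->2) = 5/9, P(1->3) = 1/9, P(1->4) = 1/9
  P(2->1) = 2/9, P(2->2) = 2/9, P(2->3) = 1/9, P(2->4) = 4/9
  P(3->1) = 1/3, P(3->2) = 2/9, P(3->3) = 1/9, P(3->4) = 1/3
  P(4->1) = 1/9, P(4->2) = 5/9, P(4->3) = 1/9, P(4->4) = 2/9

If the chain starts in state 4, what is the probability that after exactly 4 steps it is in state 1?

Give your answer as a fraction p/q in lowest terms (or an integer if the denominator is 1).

Answer: 1331/6561

Derivation:
Computing P^4 by repeated multiplication:
P^1 =
  1: [2/9, 5/9, 1/9, 1/9]
  2: [2/9, 2/9, 1/9, 4/9]
  3: [1/3, 2/9, 1/9, 1/3]
  4: [1/9, 5/9, 1/9, 2/9]
P^2 =
  1: [2/9, 1/3, 1/9, 1/3]
  2: [5/27, 4/9, 1/9, 7/27]
  3: [16/81, 4/9, 1/9, 20/81]
  4: [17/81, 1/3, 1/9, 28/81]
P^3 =
  1: [16/81, 11/27, 1/9, 23/81]
  2: [50/243, 10/27, 1/9, 76/243]
  3: [151/729, 10/27, 1/9, 227/729]
  4: [143/729, 11/27, 1/9, 208/729]
P^4 =
  1: [148/729, 31/81, 1/9, 221/729]
  2: [437/2187, 32/81, 1/9, 643/2187]
  3: [1312/6561, 32/81, 1/9, 1928/6561]
  4: [1331/6561, 31/81, 1/9, 1990/6561]

(P^4)[4 -> 1] = 1331/6561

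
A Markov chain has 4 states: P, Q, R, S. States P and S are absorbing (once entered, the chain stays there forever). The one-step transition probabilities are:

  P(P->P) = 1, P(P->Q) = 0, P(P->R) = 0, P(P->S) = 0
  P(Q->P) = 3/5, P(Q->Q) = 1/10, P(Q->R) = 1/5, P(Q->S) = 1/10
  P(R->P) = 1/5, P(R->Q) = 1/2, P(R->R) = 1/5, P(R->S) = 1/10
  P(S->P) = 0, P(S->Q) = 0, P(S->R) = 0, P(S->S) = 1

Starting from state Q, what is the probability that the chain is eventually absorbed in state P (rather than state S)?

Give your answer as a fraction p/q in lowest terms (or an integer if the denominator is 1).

Let a_i = P(absorbed in P | start in state i).
Boundary conditions: a_P = 1, a_S = 0.
For each transient state i, a_i = sum_j P(i->j) * a_j:
  a_Q = 3/5*a_P + 1/10*a_Q + 1/5*a_R + 1/10*a_S
  a_R = 1/5*a_P + 1/2*a_Q + 1/5*a_R + 1/10*a_S

Substituting a_P = 1 and a_S = 0, rearrange to (I - Q) a = r where r[i] = P(i -> P):
  [9/10, -1/5] . (a_Q, a_R) = 3/5
  [-1/2, 4/5] . (a_Q, a_R) = 1/5

Solving yields:
  a_Q = 26/31
  a_R = 24/31

Starting state is Q, so the absorption probability is a_Q = 26/31.

Answer: 26/31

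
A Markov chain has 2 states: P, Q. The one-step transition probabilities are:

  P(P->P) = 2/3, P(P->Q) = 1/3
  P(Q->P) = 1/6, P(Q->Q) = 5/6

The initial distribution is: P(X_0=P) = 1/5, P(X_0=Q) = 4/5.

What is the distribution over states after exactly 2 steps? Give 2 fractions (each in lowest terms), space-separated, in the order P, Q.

Answer: 3/10 7/10

Derivation:
Propagating the distribution step by step (d_{t+1} = d_t * P):
d_0 = (P=1/5, Q=4/5)
  d_1[P] = 1/5*2/3 + 4/5*1/6 = 4/15
  d_1[Q] = 1/5*1/3 + 4/5*5/6 = 11/15
d_1 = (P=4/15, Q=11/15)
  d_2[P] = 4/15*2/3 + 11/15*1/6 = 3/10
  d_2[Q] = 4/15*1/3 + 11/15*5/6 = 7/10
d_2 = (P=3/10, Q=7/10)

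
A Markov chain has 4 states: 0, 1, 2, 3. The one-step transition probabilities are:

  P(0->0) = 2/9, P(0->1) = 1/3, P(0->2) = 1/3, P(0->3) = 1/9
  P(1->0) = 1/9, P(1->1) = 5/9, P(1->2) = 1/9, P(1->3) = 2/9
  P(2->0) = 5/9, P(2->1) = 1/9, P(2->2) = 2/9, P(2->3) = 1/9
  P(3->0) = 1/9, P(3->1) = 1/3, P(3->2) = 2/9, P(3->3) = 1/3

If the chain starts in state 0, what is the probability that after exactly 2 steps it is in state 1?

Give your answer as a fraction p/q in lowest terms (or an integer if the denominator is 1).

Answer: 1/3

Derivation:
Computing P^2 by repeated multiplication:
P^1 =
  0: [2/9, 1/3, 1/3, 1/9]
  1: [1/9, 5/9, 1/9, 2/9]
  2: [5/9, 1/9, 2/9, 1/9]
  3: [1/9, 1/3, 2/9, 1/3]
P^2 =
  0: [23/81, 1/3, 17/81, 14/81]
  1: [14/81, 35/81, 14/81, 2/9]
  2: [22/81, 25/81, 22/81, 4/27]
  3: [2/9, 29/81, 16/81, 2/9]

(P^2)[0 -> 1] = 1/3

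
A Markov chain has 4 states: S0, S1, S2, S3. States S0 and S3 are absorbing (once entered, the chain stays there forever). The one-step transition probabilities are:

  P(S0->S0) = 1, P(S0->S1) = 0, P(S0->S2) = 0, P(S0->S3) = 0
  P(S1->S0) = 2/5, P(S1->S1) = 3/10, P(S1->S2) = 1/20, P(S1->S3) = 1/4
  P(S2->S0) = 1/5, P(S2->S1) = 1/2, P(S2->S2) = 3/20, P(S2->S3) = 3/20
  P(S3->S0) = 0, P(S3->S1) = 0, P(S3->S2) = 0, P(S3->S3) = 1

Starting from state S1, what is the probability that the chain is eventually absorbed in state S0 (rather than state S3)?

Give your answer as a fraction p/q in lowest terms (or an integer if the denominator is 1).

Answer: 35/57

Derivation:
Let a_i = P(absorbed in S0 | start in state i).
Boundary conditions: a_S0 = 1, a_S3 = 0.
For each transient state i, a_i = sum_j P(i->j) * a_j:
  a_S1 = 2/5*a_S0 + 3/10*a_S1 + 1/20*a_S2 + 1/4*a_S3
  a_S2 = 1/5*a_S0 + 1/2*a_S1 + 3/20*a_S2 + 3/20*a_S3

Substituting a_S0 = 1 and a_S3 = 0, rearrange to (I - Q) a = r where r[i] = P(i -> S0):
  [7/10, -1/20] . (a_S1, a_S2) = 2/5
  [-1/2, 17/20] . (a_S1, a_S2) = 1/5

Solving yields:
  a_S1 = 35/57
  a_S2 = 34/57

Starting state is S1, so the absorption probability is a_S1 = 35/57.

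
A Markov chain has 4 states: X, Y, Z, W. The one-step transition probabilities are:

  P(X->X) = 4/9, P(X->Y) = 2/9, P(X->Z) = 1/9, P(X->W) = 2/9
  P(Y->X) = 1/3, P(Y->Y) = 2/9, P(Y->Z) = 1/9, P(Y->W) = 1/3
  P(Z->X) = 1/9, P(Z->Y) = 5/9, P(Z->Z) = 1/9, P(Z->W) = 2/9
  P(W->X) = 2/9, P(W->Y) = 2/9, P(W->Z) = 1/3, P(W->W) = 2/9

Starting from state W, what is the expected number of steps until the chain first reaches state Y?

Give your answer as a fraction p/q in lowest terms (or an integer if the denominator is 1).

Answer: 225/67

Derivation:
Let h_i = expected steps to first reach Y from state i.
Boundary: h_Y = 0.
First-step equations for the other states:
  h_X = 1 + 4/9*h_X + 2/9*h_Y + 1/9*h_Z + 2/9*h_W
  h_Z = 1 + 1/9*h_X + 5/9*h_Y + 1/9*h_Z + 2/9*h_W
  h_W = 1 + 2/9*h_X + 2/9*h_Y + 1/3*h_Z + 2/9*h_W

Substituting h_Y = 0 and rearranging gives the linear system (I - Q) h = 1:
  [5/9, -1/9, -2/9] . (h_X, h_Z, h_W) = 1
  [-1/9, 8/9, -2/9] . (h_X, h_Z, h_W) = 1
  [-2/9, -1/3, 7/9] . (h_X, h_Z, h_W) = 1

Solving yields:
  h_X = 243/67
  h_Z = 162/67
  h_W = 225/67

Starting state is W, so the expected hitting time is h_W = 225/67.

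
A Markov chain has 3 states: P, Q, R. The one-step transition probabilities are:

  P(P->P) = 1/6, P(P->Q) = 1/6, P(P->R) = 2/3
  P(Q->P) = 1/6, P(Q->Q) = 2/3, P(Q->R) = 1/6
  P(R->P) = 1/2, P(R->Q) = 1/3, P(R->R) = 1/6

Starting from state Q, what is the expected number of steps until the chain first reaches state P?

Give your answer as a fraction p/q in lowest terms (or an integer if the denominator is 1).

Answer: 9/2

Derivation:
Let h_i = expected steps to first reach P from state i.
Boundary: h_P = 0.
First-step equations for the other states:
  h_Q = 1 + 1/6*h_P + 2/3*h_Q + 1/6*h_R
  h_R = 1 + 1/2*h_P + 1/3*h_Q + 1/6*h_R

Substituting h_P = 0 and rearranging gives the linear system (I - Q) h = 1:
  [1/3, -1/6] . (h_Q, h_R) = 1
  [-1/3, 5/6] . (h_Q, h_R) = 1

Solving yields:
  h_Q = 9/2
  h_R = 3

Starting state is Q, so the expected hitting time is h_Q = 9/2.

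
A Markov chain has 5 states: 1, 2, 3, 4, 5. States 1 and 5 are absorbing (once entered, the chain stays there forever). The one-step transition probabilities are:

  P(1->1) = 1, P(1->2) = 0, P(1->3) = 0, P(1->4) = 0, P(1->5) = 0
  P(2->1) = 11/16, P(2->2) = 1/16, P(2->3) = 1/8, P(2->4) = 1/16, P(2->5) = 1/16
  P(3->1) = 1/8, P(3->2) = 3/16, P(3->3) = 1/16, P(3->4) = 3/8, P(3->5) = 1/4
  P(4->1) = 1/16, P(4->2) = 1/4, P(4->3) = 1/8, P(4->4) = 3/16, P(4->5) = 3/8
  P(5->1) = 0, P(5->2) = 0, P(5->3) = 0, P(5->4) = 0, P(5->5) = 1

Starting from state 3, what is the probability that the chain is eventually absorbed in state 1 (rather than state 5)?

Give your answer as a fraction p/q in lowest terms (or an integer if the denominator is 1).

Answer: 1168/2553

Derivation:
Let a_i = P(absorbed in 1 | start in state i).
Boundary conditions: a_1 = 1, a_5 = 0.
For each transient state i, a_i = sum_j P(i->j) * a_j:
  a_2 = 11/16*a_1 + 1/16*a_2 + 1/8*a_3 + 1/16*a_4 + 1/16*a_5
  a_3 = 1/8*a_1 + 3/16*a_2 + 1/16*a_3 + 3/8*a_4 + 1/4*a_5
  a_4 = 1/16*a_1 + 1/4*a_2 + 1/8*a_3 + 3/16*a_4 + 3/8*a_5

Substituting a_1 = 1 and a_5 = 0, rearrange to (I - Q) a = r where r[i] = P(i -> 1):
  [15/16, -1/8, -1/16] . (a_2, a_3, a_4) = 11/16
  [-3/16, 15/16, -3/8] . (a_2, a_3, a_4) = 1/8
  [-1/4, -1/8, 13/16] . (a_2, a_3, a_4) = 1/16

Solving yields:
  a_2 = 2096/2553
  a_3 = 1168/2553
  a_4 = 1021/2553

Starting state is 3, so the absorption probability is a_3 = 1168/2553.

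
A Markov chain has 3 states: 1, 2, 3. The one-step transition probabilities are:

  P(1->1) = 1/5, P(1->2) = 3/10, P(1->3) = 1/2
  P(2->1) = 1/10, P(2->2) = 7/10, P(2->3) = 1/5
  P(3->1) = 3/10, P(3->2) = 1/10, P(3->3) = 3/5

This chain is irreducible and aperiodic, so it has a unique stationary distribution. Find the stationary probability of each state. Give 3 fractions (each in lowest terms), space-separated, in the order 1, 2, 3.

Answer: 5/24 17/48 7/16

Derivation:
The stationary distribution satisfies pi = pi * P, i.e.:
  pi_1 = 1/5*pi_1 + 1/10*pi_2 + 3/10*pi_3
  pi_2 = 3/10*pi_1 + 7/10*pi_2 + 1/10*pi_3
  pi_3 = 1/2*pi_1 + 1/5*pi_2 + 3/5*pi_3
with normalization: pi_1 + pi_2 + pi_3 = 1.

Using the first 2 balance equations plus normalization, the linear system A*pi = b is:
  [-4/5, 1/10, 3/10] . pi = 0
  [3/10, -3/10, 1/10] . pi = 0
  [1, 1, 1] . pi = 1

Solving yields:
  pi_1 = 5/24
  pi_2 = 17/48
  pi_3 = 7/16

Verification (pi * P):
  5/24*1/5 + 17/48*1/10 + 7/16*3/10 = 5/24 = pi_1  (ok)
  5/24*3/10 + 17/48*7/10 + 7/16*1/10 = 17/48 = pi_2  (ok)
  5/24*1/2 + 17/48*1/5 + 7/16*3/5 = 7/16 = pi_3  (ok)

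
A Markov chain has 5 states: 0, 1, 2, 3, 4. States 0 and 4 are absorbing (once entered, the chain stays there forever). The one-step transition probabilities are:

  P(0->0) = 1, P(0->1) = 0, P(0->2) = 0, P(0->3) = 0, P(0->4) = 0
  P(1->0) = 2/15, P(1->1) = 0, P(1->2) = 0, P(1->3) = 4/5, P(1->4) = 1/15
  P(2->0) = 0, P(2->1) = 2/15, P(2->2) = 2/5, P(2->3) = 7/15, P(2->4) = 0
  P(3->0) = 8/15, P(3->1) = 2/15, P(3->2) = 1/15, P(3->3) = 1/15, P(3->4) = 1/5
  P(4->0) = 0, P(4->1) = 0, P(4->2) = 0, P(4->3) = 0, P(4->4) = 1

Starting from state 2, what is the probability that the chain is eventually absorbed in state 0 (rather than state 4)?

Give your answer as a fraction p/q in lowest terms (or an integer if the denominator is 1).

Let a_i = P(absorbed in 0 | start in state i).
Boundary conditions: a_0 = 1, a_4 = 0.
For each transient state i, a_i = sum_j P(i->j) * a_j:
  a_1 = 2/15*a_0 + 0*a_1 + 0*a_2 + 4/5*a_3 + 1/15*a_4
  a_2 = 0*a_0 + 2/15*a_1 + 2/5*a_2 + 7/15*a_3 + 0*a_4
  a_3 = 8/15*a_0 + 2/15*a_1 + 1/15*a_2 + 1/15*a_3 + 1/5*a_4

Substituting a_0 = 1 and a_4 = 0, rearrange to (I - Q) a = r where r[i] = P(i -> 0):
  [1, 0, -4/5] . (a_1, a_2, a_3) = 2/15
  [-2/15, 3/5, -7/15] . (a_1, a_2, a_3) = 0
  [-2/15, -1/15, 14/15] . (a_1, a_2, a_3) = 8/15

Solving yields:
  a_1 = 1102/1545
  a_2 = 372/515
  a_3 = 224/309

Starting state is 2, so the absorption probability is a_2 = 372/515.

Answer: 372/515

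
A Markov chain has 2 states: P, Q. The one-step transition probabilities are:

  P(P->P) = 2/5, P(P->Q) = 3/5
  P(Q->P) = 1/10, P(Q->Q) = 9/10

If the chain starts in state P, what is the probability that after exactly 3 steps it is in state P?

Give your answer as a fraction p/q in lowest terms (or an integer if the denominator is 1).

Computing P^3 by repeated multiplication:
P^1 =
  P: [2/5, 3/5]
  Q: [1/10, 9/10]
P^2 =
  P: [11/50, 39/50]
  Q: [13/100, 87/100]
P^3 =
  P: [83/500, 417/500]
  Q: [139/1000, 861/1000]

(P^3)[P -> P] = 83/500

Answer: 83/500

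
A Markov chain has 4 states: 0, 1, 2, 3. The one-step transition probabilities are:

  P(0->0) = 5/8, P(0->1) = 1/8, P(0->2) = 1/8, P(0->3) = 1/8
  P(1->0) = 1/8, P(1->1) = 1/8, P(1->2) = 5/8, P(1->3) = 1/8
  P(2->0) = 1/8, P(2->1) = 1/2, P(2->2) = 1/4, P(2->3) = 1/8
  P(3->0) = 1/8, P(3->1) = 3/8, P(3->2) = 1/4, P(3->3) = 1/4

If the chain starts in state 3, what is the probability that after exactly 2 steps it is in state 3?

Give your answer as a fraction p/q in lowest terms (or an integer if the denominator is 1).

Answer: 5/32

Derivation:
Computing P^2 by repeated multiplication:
P^1 =
  0: [5/8, 1/8, 1/8, 1/8]
  1: [1/8, 1/8, 5/8, 1/8]
  2: [1/8, 1/2, 1/4, 1/8]
  3: [1/8, 3/8, 1/4, 1/4]
P^2 =
  0: [7/16, 13/64, 7/32, 9/64]
  1: [3/16, 25/64, 9/32, 9/64]
  2: [3/16, 1/4, 27/64, 9/64]
  3: [3/16, 9/32, 3/8, 5/32]

(P^2)[3 -> 3] = 5/32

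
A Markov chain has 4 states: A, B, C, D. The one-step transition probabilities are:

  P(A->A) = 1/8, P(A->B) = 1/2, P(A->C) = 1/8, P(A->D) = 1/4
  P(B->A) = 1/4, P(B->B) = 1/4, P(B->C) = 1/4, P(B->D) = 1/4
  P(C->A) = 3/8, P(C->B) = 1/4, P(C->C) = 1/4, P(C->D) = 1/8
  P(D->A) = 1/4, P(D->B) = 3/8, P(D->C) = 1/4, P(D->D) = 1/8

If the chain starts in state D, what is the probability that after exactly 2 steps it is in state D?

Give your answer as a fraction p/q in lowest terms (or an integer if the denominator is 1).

Computing P^2 by repeated multiplication:
P^1 =
  A: [1/8, 1/2, 1/8, 1/4]
  B: [1/4, 1/4, 1/4, 1/4]
  C: [3/8, 1/4, 1/4, 1/8]
  D: [1/4, 3/8, 1/4, 1/8]
P^2 =
  A: [1/4, 5/16, 15/64, 13/64]
  B: [1/4, 11/32, 7/32, 3/16]
  C: [15/64, 23/64, 13/64, 13/64]
  D: [1/4, 21/64, 7/32, 13/64]

(P^2)[D -> D] = 13/64

Answer: 13/64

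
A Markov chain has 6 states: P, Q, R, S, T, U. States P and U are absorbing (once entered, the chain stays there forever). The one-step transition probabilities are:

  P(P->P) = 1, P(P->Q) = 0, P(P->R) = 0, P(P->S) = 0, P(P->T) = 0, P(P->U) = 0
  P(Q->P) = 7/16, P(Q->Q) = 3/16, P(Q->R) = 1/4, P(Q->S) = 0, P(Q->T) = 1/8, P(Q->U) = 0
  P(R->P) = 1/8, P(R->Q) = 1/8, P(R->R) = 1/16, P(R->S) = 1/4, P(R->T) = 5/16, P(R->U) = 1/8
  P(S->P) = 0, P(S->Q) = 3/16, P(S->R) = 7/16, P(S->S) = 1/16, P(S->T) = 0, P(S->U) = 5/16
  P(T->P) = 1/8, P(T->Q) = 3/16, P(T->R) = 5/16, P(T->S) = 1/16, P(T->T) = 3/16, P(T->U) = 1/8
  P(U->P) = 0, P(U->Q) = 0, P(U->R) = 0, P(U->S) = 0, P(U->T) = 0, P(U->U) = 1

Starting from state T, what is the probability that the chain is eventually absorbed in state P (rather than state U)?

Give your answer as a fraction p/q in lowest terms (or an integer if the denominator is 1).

Let a_i = P(absorbed in P | start in state i).
Boundary conditions: a_P = 1, a_U = 0.
For each transient state i, a_i = sum_j P(i->j) * a_j:
  a_Q = 7/16*a_P + 3/16*a_Q + 1/4*a_R + 0*a_S + 1/8*a_T + 0*a_U
  a_R = 1/8*a_P + 1/8*a_Q + 1/16*a_R + 1/4*a_S + 5/16*a_T + 1/8*a_U
  a_S = 0*a_P + 3/16*a_Q + 7/16*a_R + 1/16*a_S + 0*a_T + 5/16*a_U
  a_T = 1/8*a_P + 3/16*a_Q + 5/16*a_R + 1/16*a_S + 3/16*a_T + 1/8*a_U

Substituting a_P = 1 and a_U = 0, rearrange to (I - Q) a = r where r[i] = P(i -> P):
  [13/16, -1/4, 0, -1/8] . (a_Q, a_R, a_S, a_T) = 7/16
  [-1/8, 15/16, -1/4, -5/16] . (a_Q, a_R, a_S, a_T) = 1/8
  [-3/16, -7/16, 15/16, 0] . (a_Q, a_R, a_S, a_T) = 0
  [-3/16, -5/16, -1/16, 13/16] . (a_Q, a_R, a_S, a_T) = 1/8

Solving yields:
  a_Q = 18333/23099
  a_R = 12498/23099
  a_S = 9499/23099
  a_T = 13322/23099

Starting state is T, so the absorption probability is a_T = 13322/23099.

Answer: 13322/23099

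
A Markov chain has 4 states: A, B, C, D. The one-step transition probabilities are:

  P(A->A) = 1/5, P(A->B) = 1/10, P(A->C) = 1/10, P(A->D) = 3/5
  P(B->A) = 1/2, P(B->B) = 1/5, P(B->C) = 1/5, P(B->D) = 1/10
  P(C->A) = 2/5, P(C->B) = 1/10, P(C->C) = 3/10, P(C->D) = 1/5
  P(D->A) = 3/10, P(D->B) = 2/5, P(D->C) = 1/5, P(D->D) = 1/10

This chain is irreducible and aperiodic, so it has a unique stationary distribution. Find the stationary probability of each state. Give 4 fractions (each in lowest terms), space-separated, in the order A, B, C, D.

The stationary distribution satisfies pi = pi * P, i.e.:
  pi_A = 1/5*pi_A + 1/2*pi_B + 2/5*pi_C + 3/10*pi_D
  pi_B = 1/10*pi_A + 1/5*pi_B + 1/10*pi_C + 2/5*pi_D
  pi_C = 1/10*pi_A + 1/5*pi_B + 3/10*pi_C + 1/5*pi_D
  pi_D = 3/5*pi_A + 1/10*pi_B + 1/5*pi_C + 1/10*pi_D
with normalization: pi_A + pi_B + pi_C + pi_D = 1.

Using the first 3 balance equations plus normalization, the linear system A*pi = b is:
  [-4/5, 1/2, 2/5, 3/10] . pi = 0
  [1/10, -4/5, 1/10, 2/5] . pi = 0
  [1/10, 1/5, -7/10, 1/5] . pi = 0
  [1, 1, 1, 1] . pi = 1

Solving yields:
  pi_A = 17/52
  pi_B = 8/39
  pi_C = 29/156
  pi_D = 11/39

Verification (pi * P):
  17/52*1/5 + 8/39*1/2 + 29/156*2/5 + 11/39*3/10 = 17/52 = pi_A  (ok)
  17/52*1/10 + 8/39*1/5 + 29/156*1/10 + 11/39*2/5 = 8/39 = pi_B  (ok)
  17/52*1/10 + 8/39*1/5 + 29/156*3/10 + 11/39*1/5 = 29/156 = pi_C  (ok)
  17/52*3/5 + 8/39*1/10 + 29/156*1/5 + 11/39*1/10 = 11/39 = pi_D  (ok)

Answer: 17/52 8/39 29/156 11/39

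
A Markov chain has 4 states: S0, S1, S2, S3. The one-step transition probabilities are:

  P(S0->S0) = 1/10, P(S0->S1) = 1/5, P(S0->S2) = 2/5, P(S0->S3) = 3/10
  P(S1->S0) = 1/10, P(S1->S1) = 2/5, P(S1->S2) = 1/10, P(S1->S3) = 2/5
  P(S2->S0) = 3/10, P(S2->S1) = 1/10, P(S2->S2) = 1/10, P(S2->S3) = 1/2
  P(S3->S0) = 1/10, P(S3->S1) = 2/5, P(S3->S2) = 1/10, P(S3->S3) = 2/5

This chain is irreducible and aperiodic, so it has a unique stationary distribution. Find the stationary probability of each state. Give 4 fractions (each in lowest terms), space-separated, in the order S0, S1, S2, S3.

Answer: 6/47 313/940 13/94 377/940

Derivation:
The stationary distribution satisfies pi = pi * P, i.e.:
  pi_S0 = 1/10*pi_S0 + 1/10*pi_S1 + 3/10*pi_S2 + 1/10*pi_S3
  pi_S1 = 1/5*pi_S0 + 2/5*pi_S1 + 1/10*pi_S2 + 2/5*pi_S3
  pi_S2 = 2/5*pi_S0 + 1/10*pi_S1 + 1/10*pi_S2 + 1/10*pi_S3
  pi_S3 = 3/10*pi_S0 + 2/5*pi_S1 + 1/2*pi_S2 + 2/5*pi_S3
with normalization: pi_S0 + pi_S1 + pi_S2 + pi_S3 = 1.

Using the first 3 balance equations plus normalization, the linear system A*pi = b is:
  [-9/10, 1/10, 3/10, 1/10] . pi = 0
  [1/5, -3/5, 1/10, 2/5] . pi = 0
  [2/5, 1/10, -9/10, 1/10] . pi = 0
  [1, 1, 1, 1] . pi = 1

Solving yields:
  pi_S0 = 6/47
  pi_S1 = 313/940
  pi_S2 = 13/94
  pi_S3 = 377/940

Verification (pi * P):
  6/47*1/10 + 313/940*1/10 + 13/94*3/10 + 377/940*1/10 = 6/47 = pi_S0  (ok)
  6/47*1/5 + 313/940*2/5 + 13/94*1/10 + 377/940*2/5 = 313/940 = pi_S1  (ok)
  6/47*2/5 + 313/940*1/10 + 13/94*1/10 + 377/940*1/10 = 13/94 = pi_S2  (ok)
  6/47*3/10 + 313/940*2/5 + 13/94*1/2 + 377/940*2/5 = 377/940 = pi_S3  (ok)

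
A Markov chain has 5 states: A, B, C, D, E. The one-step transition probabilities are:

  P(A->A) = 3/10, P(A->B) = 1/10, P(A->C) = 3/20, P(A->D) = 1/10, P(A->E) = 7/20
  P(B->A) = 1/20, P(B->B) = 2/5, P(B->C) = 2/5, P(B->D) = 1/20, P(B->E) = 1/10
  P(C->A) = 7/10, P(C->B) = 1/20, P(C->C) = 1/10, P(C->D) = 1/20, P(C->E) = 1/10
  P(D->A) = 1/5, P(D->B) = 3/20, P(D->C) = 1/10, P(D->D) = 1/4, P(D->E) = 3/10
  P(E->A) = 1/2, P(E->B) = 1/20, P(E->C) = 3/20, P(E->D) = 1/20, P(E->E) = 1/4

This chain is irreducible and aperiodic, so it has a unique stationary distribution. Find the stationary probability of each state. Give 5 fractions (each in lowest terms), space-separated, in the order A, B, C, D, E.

Answer: 797/2107 3267/27391 9157/54782 363/4214 75/301

Derivation:
The stationary distribution satisfies pi = pi * P, i.e.:
  pi_A = 3/10*pi_A + 1/20*pi_B + 7/10*pi_C + 1/5*pi_D + 1/2*pi_E
  pi_B = 1/10*pi_A + 2/5*pi_B + 1/20*pi_C + 3/20*pi_D + 1/20*pi_E
  pi_C = 3/20*pi_A + 2/5*pi_B + 1/10*pi_C + 1/10*pi_D + 3/20*pi_E
  pi_D = 1/10*pi_A + 1/20*pi_B + 1/20*pi_C + 1/4*pi_D + 1/20*pi_E
  pi_E = 7/20*pi_A + 1/10*pi_B + 1/10*pi_C + 3/10*pi_D + 1/4*pi_E
with normalization: pi_A + pi_B + pi_C + pi_D + pi_E = 1.

Using the first 4 balance equations plus normalization, the linear system A*pi = b is:
  [-7/10, 1/20, 7/10, 1/5, 1/2] . pi = 0
  [1/10, -3/5, 1/20, 3/20, 1/20] . pi = 0
  [3/20, 2/5, -9/10, 1/10, 3/20] . pi = 0
  [1/10, 1/20, 1/20, -3/4, 1/20] . pi = 0
  [1, 1, 1, 1, 1] . pi = 1

Solving yields:
  pi_A = 797/2107
  pi_B = 3267/27391
  pi_C = 9157/54782
  pi_D = 363/4214
  pi_E = 75/301

Verification (pi * P):
  797/2107*3/10 + 3267/27391*1/20 + 9157/54782*7/10 + 363/4214*1/5 + 75/301*1/2 = 797/2107 = pi_A  (ok)
  797/2107*1/10 + 3267/27391*2/5 + 9157/54782*1/20 + 363/4214*3/20 + 75/301*1/20 = 3267/27391 = pi_B  (ok)
  797/2107*3/20 + 3267/27391*2/5 + 9157/54782*1/10 + 363/4214*1/10 + 75/301*3/20 = 9157/54782 = pi_C  (ok)
  797/2107*1/10 + 3267/27391*1/20 + 9157/54782*1/20 + 363/4214*1/4 + 75/301*1/20 = 363/4214 = pi_D  (ok)
  797/2107*7/20 + 3267/27391*1/10 + 9157/54782*1/10 + 363/4214*3/10 + 75/301*1/4 = 75/301 = pi_E  (ok)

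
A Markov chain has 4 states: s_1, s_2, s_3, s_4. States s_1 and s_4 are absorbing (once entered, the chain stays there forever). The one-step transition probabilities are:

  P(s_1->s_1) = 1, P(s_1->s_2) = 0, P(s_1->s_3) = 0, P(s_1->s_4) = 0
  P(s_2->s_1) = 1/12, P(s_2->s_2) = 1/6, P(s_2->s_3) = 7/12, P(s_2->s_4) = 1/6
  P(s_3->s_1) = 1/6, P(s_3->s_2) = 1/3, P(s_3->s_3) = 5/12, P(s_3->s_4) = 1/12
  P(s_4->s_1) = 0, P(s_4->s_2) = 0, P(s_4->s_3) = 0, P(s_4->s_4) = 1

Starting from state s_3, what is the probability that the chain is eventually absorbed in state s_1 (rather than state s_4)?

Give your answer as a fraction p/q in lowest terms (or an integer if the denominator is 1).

Let a_i = P(absorbed in s_1 | start in state i).
Boundary conditions: a_s_1 = 1, a_s_4 = 0.
For each transient state i, a_i = sum_j P(i->j) * a_j:
  a_s_2 = 1/12*a_s_1 + 1/6*a_s_2 + 7/12*a_s_3 + 1/6*a_s_4
  a_s_3 = 1/6*a_s_1 + 1/3*a_s_2 + 5/12*a_s_3 + 1/12*a_s_4

Substituting a_s_1 = 1 and a_s_4 = 0, rearrange to (I - Q) a = r where r[i] = P(i -> s_1):
  [5/6, -7/12] . (a_s_2, a_s_3) = 1/12
  [-1/3, 7/12] . (a_s_2, a_s_3) = 1/6

Solving yields:
  a_s_2 = 1/2
  a_s_3 = 4/7

Starting state is s_3, so the absorption probability is a_s_3 = 4/7.

Answer: 4/7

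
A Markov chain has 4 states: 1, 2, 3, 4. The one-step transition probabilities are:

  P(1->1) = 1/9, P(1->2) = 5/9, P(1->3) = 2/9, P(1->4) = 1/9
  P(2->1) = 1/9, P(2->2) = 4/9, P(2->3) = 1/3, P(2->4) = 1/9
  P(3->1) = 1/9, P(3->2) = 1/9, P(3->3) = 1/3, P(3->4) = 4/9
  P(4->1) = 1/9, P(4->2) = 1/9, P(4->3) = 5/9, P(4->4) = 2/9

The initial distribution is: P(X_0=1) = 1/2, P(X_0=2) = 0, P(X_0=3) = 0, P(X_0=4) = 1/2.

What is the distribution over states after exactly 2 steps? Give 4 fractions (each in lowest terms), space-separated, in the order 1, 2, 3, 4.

Propagating the distribution step by step (d_{t+1} = d_t * P):
d_0 = (1=1/2, 2=0, 3=0, 4=1/2)
  d_1[1] = 1/2*1/9 + 0*1/9 + 0*1/9 + 1/2*1/9 = 1/9
  d_1[2] = 1/2*5/9 + 0*4/9 + 0*1/9 + 1/2*1/9 = 1/3
  d_1[3] = 1/2*2/9 + 0*1/3 + 0*1/3 + 1/2*5/9 = 7/18
  d_1[4] = 1/2*1/9 + 0*1/9 + 0*4/9 + 1/2*2/9 = 1/6
d_1 = (1=1/9, 2=1/3, 3=7/18, 4=1/6)
  d_2[1] = 1/9*1/9 + 1/3*1/9 + 7/18*1/9 + 1/6*1/9 = 1/9
  d_2[2] = 1/9*5/9 + 1/3*4/9 + 7/18*1/9 + 1/6*1/9 = 22/81
  d_2[3] = 1/9*2/9 + 1/3*1/3 + 7/18*1/3 + 1/6*5/9 = 29/81
  d_2[4] = 1/9*1/9 + 1/3*1/9 + 7/18*4/9 + 1/6*2/9 = 7/27
d_2 = (1=1/9, 2=22/81, 3=29/81, 4=7/27)

Answer: 1/9 22/81 29/81 7/27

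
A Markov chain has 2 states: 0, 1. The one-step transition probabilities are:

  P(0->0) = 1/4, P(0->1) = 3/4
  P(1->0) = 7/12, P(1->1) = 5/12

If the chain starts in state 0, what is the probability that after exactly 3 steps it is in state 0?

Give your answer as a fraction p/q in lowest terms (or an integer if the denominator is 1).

Answer: 5/12

Derivation:
Computing P^3 by repeated multiplication:
P^1 =
  0: [1/4, 3/4]
  1: [7/12, 5/12]
P^2 =
  0: [1/2, 1/2]
  1: [7/18, 11/18]
P^3 =
  0: [5/12, 7/12]
  1: [49/108, 59/108]

(P^3)[0 -> 0] = 5/12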